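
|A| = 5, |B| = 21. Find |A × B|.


|A × B| = |A| × |B|
= 5 × 21
= 105

|A × B| = 105


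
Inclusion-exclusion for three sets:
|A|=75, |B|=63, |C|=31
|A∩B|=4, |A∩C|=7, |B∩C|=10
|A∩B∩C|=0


|A∪B∪C| = |A|+|B|+|C| - |A∩B|-|A∩C|-|B∩C| + |A∩B∩C|
= 75+63+31 - 4-7-10 + 0
= 169 - 21 + 0
= 148

|A ∪ B ∪ C| = 148


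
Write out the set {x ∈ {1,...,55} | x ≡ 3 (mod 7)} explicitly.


Checking each candidate:
Condition: x in {1,...,55} with x ≡ 3 (mod 7)
Result = {3, 10, 17, 24, 31, 38, 45, 52}

{3, 10, 17, 24, 31, 38, 45, 52}


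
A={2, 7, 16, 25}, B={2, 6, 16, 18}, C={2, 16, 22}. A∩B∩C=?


A ∩ B = {2, 16}
(A ∩ B) ∩ C = {2, 16}

A ∩ B ∩ C = {2, 16}


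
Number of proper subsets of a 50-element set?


Total subsets = 2^n = 2^50 = 1125899906842624
Proper subsets exclude the set itself: 2^n - 1
= 1125899906842624 - 1
= 1125899906842623

Number of proper subsets = 1125899906842623


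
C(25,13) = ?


C(n,k) = n! / (k!(n-k)!)
C(25,13) = 25! / (13!12!)
= 5200300

C(25,13) = 5200300


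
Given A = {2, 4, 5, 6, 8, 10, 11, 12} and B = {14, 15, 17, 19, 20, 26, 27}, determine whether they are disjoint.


Disjoint means A ∩ B = ∅.
A ∩ B = ∅
A ∩ B = ∅, so A and B are disjoint.

Yes, A and B are disjoint


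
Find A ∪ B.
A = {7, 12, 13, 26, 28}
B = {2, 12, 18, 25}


A ∪ B = all elements in A or B (or both)
A = {7, 12, 13, 26, 28}
B = {2, 12, 18, 25}
A ∪ B = {2, 7, 12, 13, 18, 25, 26, 28}

A ∪ B = {2, 7, 12, 13, 18, 25, 26, 28}


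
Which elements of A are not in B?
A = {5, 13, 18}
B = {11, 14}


A \ B = elements in A but not in B
A = {5, 13, 18}
B = {11, 14}
Remove from A any elements in B
A \ B = {5, 13, 18}

A \ B = {5, 13, 18}


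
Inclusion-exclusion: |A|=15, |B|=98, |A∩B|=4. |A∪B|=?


|A ∪ B| = |A| + |B| - |A ∩ B|
= 15 + 98 - 4
= 109

|A ∪ B| = 109


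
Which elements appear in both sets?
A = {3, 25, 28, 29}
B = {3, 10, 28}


A ∩ B = elements in both A and B
A = {3, 25, 28, 29}
B = {3, 10, 28}
A ∩ B = {3, 28}

A ∩ B = {3, 28}


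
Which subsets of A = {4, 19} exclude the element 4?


A subset of A that omits 4 is a subset of A \ {4}, so there are 2^(n-1) = 2^1 = 2 of them.
Subsets excluding 4: ∅, {19}

Subsets excluding 4 (2 total): ∅, {19}


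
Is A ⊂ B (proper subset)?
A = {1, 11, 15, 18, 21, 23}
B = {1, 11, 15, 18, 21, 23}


A ⊂ B requires: A ⊆ B AND A ≠ B.
A ⊆ B? Yes
A = B? Yes
A = B, so A is not a PROPER subset.

No, A is not a proper subset of B


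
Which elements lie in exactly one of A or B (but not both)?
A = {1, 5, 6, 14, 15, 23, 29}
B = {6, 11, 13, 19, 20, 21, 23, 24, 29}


A △ B = (A \ B) ∪ (B \ A) = elements in exactly one of A or B
A \ B = {1, 5, 14, 15}
B \ A = {11, 13, 19, 20, 21, 24}
A △ B = {1, 5, 11, 13, 14, 15, 19, 20, 21, 24}

A △ B = {1, 5, 11, 13, 14, 15, 19, 20, 21, 24}


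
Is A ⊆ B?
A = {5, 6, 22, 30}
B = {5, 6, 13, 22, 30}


A ⊆ B means every element of A is in B.
All elements of A are in B.
So A ⊆ B.

Yes, A ⊆ B


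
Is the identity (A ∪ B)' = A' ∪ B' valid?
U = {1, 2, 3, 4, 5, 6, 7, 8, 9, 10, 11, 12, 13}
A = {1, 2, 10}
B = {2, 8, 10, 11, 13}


LHS: A ∪ B = {1, 2, 8, 10, 11, 13}
(A ∪ B)' = U \ (A ∪ B) = {3, 4, 5, 6, 7, 9, 12}
A' = {3, 4, 5, 6, 7, 8, 9, 11, 12, 13}, B' = {1, 3, 4, 5, 6, 7, 9, 12}
Claimed RHS: A' ∪ B' = {1, 3, 4, 5, 6, 7, 8, 9, 11, 12, 13}
Identity is INVALID: LHS = {3, 4, 5, 6, 7, 9, 12} but the RHS claimed here equals {1, 3, 4, 5, 6, 7, 8, 9, 11, 12, 13}. The correct form is (A ∪ B)' = A' ∩ B'.

Identity is invalid: (A ∪ B)' = {3, 4, 5, 6, 7, 9, 12} but A' ∪ B' = {1, 3, 4, 5, 6, 7, 8, 9, 11, 12, 13}. The correct De Morgan law is (A ∪ B)' = A' ∩ B'.


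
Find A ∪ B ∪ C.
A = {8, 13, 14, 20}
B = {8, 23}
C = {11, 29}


A ∪ B = {8, 13, 14, 20, 23}
(A ∪ B) ∪ C = {8, 11, 13, 14, 20, 23, 29}

A ∪ B ∪ C = {8, 11, 13, 14, 20, 23, 29}


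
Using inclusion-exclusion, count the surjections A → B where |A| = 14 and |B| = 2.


n = |A| = 14, k = |B| = 2. Surjections via inclusion-exclusion:
S(n,k) = Σ(-1)^i × C(k,i) × (k-i)^n, i=0 to k
i=0: (-1)^0×C(2,0)×2^14 = 16384
i=1: (-1)^1×C(2,1)×1^14 = -2
i=2: (-1)^2×C(2,2)×0^14 = 0
Total = 16382

Number of surjections = 16382


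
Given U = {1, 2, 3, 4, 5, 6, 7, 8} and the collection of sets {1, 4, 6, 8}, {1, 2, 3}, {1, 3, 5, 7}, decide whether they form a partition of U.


A partition requires: (1) non-empty parts, (2) pairwise disjoint, (3) union = U
Parts: {1, 4, 6, 8}, {1, 2, 3}, {1, 3, 5, 7}
Union of parts: {1, 2, 3, 4, 5, 6, 7, 8}
U = {1, 2, 3, 4, 5, 6, 7, 8}
All non-empty? True
Pairwise disjoint? False
Covers U? True

No, not a valid partition


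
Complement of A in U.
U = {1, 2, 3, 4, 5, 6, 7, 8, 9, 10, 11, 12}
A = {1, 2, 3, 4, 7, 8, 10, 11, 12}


Aᶜ = U \ A = elements in U but not in A
U = {1, 2, 3, 4, 5, 6, 7, 8, 9, 10, 11, 12}
A = {1, 2, 3, 4, 7, 8, 10, 11, 12}
Aᶜ = {5, 6, 9}

Aᶜ = {5, 6, 9}


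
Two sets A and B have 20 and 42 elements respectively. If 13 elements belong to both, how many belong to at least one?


|A ∪ B| = |A| + |B| - |A ∩ B|
= 20 + 42 - 13
= 49

|A ∪ B| = 49


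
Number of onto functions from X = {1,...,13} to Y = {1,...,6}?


n = |X| = 13, k = |Y| = 6. Surjections via inclusion-exclusion:
S(n,k) = Σ(-1)^i × C(k,i) × (k-i)^n, i=0 to k
i=0: (-1)^0×C(6,0)×6^13 = 13060694016
i=1: (-1)^1×C(6,1)×5^13 = -7324218750
i=2: (-1)^2×C(6,2)×4^13 = 1006632960
i=3: (-1)^3×C(6,3)×3^13 = -31886460
i=4: (-1)^4×C(6,4)×2^13 = 122880
i=5: (-1)^5×C(6,5)×1^13 = -6
i=6: (-1)^6×C(6,6)×0^13 = 0
Total = 6711344640

Number of surjections = 6711344640


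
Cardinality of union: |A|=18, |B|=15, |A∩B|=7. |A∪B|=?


|A ∪ B| = |A| + |B| - |A ∩ B|
= 18 + 15 - 7
= 26

|A ∪ B| = 26


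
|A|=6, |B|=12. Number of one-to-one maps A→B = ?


An injection sends each of |A| = 6 inputs to a distinct output in B.
# injections = |B|·(|B|-1)·…·(|B|-|A|+1) = 12! / (12 - 6)!
= 12 × 11 × 10 × 9 × 8 × 7
= 665280

Number of injections = 665280


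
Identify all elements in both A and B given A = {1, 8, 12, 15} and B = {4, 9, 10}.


A = {1, 8, 12, 15}
B = {4, 9, 10}
Region: in both A and B
Elements: ∅

Elements in both A and B: ∅


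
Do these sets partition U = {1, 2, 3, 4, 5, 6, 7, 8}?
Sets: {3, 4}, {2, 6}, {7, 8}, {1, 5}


A partition requires: (1) non-empty parts, (2) pairwise disjoint, (3) union = U
Parts: {3, 4}, {2, 6}, {7, 8}, {1, 5}
Union of parts: {1, 2, 3, 4, 5, 6, 7, 8}
U = {1, 2, 3, 4, 5, 6, 7, 8}
All non-empty? True
Pairwise disjoint? True
Covers U? True

Yes, valid partition


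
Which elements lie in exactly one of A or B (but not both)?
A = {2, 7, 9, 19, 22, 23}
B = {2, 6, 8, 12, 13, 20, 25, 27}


A △ B = (A \ B) ∪ (B \ A) = elements in exactly one of A or B
A \ B = {7, 9, 19, 22, 23}
B \ A = {6, 8, 12, 13, 20, 25, 27}
A △ B = {6, 7, 8, 9, 12, 13, 19, 20, 22, 23, 25, 27}

A △ B = {6, 7, 8, 9, 12, 13, 19, 20, 22, 23, 25, 27}


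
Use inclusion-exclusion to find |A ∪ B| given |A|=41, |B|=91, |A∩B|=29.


|A ∪ B| = |A| + |B| - |A ∩ B|
= 41 + 91 - 29
= 103

|A ∪ B| = 103


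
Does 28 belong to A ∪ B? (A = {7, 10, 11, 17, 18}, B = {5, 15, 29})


A = {7, 10, 11, 17, 18}, B = {5, 15, 29}
A ∪ B = all elements in A or B
A ∪ B = {5, 7, 10, 11, 15, 17, 18, 29}
Checking if 28 ∈ A ∪ B
28 is not in A ∪ B → False

28 ∉ A ∪ B


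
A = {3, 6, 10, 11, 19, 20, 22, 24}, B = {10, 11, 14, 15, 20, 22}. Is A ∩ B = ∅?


Disjoint means A ∩ B = ∅.
A ∩ B = {10, 11, 20, 22}
A ∩ B ≠ ∅, so A and B are NOT disjoint.

No, A and B are not disjoint (A ∩ B = {10, 11, 20, 22})


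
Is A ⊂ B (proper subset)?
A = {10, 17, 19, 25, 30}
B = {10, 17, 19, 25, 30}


A ⊂ B requires: A ⊆ B AND A ≠ B.
A ⊆ B? Yes
A = B? Yes
A = B, so A is not a PROPER subset.

No, A is not a proper subset of B


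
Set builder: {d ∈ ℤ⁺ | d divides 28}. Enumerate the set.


Checking each candidate:
Condition: positive divisors of 28
Result = {1, 2, 4, 7, 14, 28}

{1, 2, 4, 7, 14, 28}


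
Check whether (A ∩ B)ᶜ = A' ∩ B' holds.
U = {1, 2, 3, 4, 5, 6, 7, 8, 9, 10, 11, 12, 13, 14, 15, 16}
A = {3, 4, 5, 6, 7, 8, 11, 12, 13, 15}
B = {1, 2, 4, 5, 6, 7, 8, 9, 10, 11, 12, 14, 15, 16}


LHS: A ∩ B = {4, 5, 6, 7, 8, 11, 12, 15}
(A ∩ B)' = U \ (A ∩ B) = {1, 2, 3, 9, 10, 13, 14, 16}
A' = {1, 2, 9, 10, 14, 16}, B' = {3, 13}
Claimed RHS: A' ∩ B' = ∅
Identity is INVALID: LHS = {1, 2, 3, 9, 10, 13, 14, 16} but the RHS claimed here equals ∅. The correct form is (A ∩ B)' = A' ∪ B'.

Identity is invalid: (A ∩ B)' = {1, 2, 3, 9, 10, 13, 14, 16} but A' ∩ B' = ∅. The correct De Morgan law is (A ∩ B)' = A' ∪ B'.


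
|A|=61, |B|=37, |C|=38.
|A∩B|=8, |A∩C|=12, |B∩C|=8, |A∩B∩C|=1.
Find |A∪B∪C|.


|A∪B∪C| = |A|+|B|+|C| - |A∩B|-|A∩C|-|B∩C| + |A∩B∩C|
= 61+37+38 - 8-12-8 + 1
= 136 - 28 + 1
= 109

|A ∪ B ∪ C| = 109


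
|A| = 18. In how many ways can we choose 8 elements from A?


C(n,k) = n! / (k!(n-k)!)
C(18,8) = 18! / (8!10!)
= 43758

C(18,8) = 43758


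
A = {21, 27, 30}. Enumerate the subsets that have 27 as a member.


A subset of A contains 27 iff the remaining 2 elements form any subset of A \ {27}.
Count: 2^(n-1) = 2^2 = 4
Subsets containing 27: {27}, {21, 27}, {27, 30}, {21, 27, 30}

Subsets containing 27 (4 total): {27}, {21, 27}, {27, 30}, {21, 27, 30}


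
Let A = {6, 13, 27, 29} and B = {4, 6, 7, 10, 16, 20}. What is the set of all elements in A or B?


A ∪ B = all elements in A or B (or both)
A = {6, 13, 27, 29}
B = {4, 6, 7, 10, 16, 20}
A ∪ B = {4, 6, 7, 10, 13, 16, 20, 27, 29}

A ∪ B = {4, 6, 7, 10, 13, 16, 20, 27, 29}


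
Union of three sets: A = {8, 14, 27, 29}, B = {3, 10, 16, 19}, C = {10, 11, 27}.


A ∪ B = {3, 8, 10, 14, 16, 19, 27, 29}
(A ∪ B) ∪ C = {3, 8, 10, 11, 14, 16, 19, 27, 29}

A ∪ B ∪ C = {3, 8, 10, 11, 14, 16, 19, 27, 29}


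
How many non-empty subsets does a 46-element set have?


Total subsets = 2^n = 2^46 = 70368744177664
Non-empty subsets exclude the empty set: 2^n - 1
= 70368744177664 - 1
= 70368744177663

Number of non-empty subsets = 70368744177663


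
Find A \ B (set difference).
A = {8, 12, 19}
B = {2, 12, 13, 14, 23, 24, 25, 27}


A \ B = elements in A but not in B
A = {8, 12, 19}
B = {2, 12, 13, 14, 23, 24, 25, 27}
Remove from A any elements in B
A \ B = {8, 19}

A \ B = {8, 19}


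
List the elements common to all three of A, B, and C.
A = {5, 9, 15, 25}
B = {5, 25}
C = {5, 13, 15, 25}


A ∩ B = {5, 25}
(A ∩ B) ∩ C = {5, 25}

A ∩ B ∩ C = {5, 25}


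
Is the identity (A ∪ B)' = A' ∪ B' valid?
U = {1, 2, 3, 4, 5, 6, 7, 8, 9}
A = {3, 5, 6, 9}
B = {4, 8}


LHS: A ∪ B = {3, 4, 5, 6, 8, 9}
(A ∪ B)' = U \ (A ∪ B) = {1, 2, 7}
A' = {1, 2, 4, 7, 8}, B' = {1, 2, 3, 5, 6, 7, 9}
Claimed RHS: A' ∪ B' = {1, 2, 3, 4, 5, 6, 7, 8, 9}
Identity is INVALID: LHS = {1, 2, 7} but the RHS claimed here equals {1, 2, 3, 4, 5, 6, 7, 8, 9}. The correct form is (A ∪ B)' = A' ∩ B'.

Identity is invalid: (A ∪ B)' = {1, 2, 7} but A' ∪ B' = {1, 2, 3, 4, 5, 6, 7, 8, 9}. The correct De Morgan law is (A ∪ B)' = A' ∩ B'.


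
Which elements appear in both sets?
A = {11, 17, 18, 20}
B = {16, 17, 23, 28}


A ∩ B = elements in both A and B
A = {11, 17, 18, 20}
B = {16, 17, 23, 28}
A ∩ B = {17}

A ∩ B = {17}


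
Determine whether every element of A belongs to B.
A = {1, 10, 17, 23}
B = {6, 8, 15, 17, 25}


A ⊆ B means every element of A is in B.
Elements in A not in B: {1, 10, 23}
So A ⊄ B.

No, A ⊄ B


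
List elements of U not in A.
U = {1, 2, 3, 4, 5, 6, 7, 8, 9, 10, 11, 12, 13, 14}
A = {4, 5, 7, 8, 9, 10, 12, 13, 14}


Aᶜ = U \ A = elements in U but not in A
U = {1, 2, 3, 4, 5, 6, 7, 8, 9, 10, 11, 12, 13, 14}
A = {4, 5, 7, 8, 9, 10, 12, 13, 14}
Aᶜ = {1, 2, 3, 6, 11}

Aᶜ = {1, 2, 3, 6, 11}


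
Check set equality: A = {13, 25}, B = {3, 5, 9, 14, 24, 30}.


Two sets are equal iff they have exactly the same elements.
A = {13, 25}
B = {3, 5, 9, 14, 24, 30}
Differences: {3, 5, 9, 13, 14, 24, 25, 30}
A ≠ B

No, A ≠ B


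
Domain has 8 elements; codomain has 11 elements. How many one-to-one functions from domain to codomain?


An injection sends each of |A| = 8 inputs to a distinct output in B.
# injections = |B|·(|B|-1)·…·(|B|-|A|+1) = 11! / (11 - 8)!
= 11 × 10 × 9 × 8 × 7 × 6 × 5 × 4
= 6652800

Number of injections = 6652800


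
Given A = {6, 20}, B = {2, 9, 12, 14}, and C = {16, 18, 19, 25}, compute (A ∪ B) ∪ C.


A ∪ B = {2, 6, 9, 12, 14, 20}
(A ∪ B) ∪ C = {2, 6, 9, 12, 14, 16, 18, 19, 20, 25}

A ∪ B ∪ C = {2, 6, 9, 12, 14, 16, 18, 19, 20, 25}


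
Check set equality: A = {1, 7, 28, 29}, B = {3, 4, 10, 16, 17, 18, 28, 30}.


Two sets are equal iff they have exactly the same elements.
A = {1, 7, 28, 29}
B = {3, 4, 10, 16, 17, 18, 28, 30}
Differences: {1, 3, 4, 7, 10, 16, 17, 18, 29, 30}
A ≠ B

No, A ≠ B


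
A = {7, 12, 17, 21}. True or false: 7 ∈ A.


A = {7, 12, 17, 21}
Checking if 7 is in A
7 is in A → True

7 ∈ A


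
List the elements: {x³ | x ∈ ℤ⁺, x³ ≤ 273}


Checking each candidate:
Condition: positive perfect cubes ≤ 273
Result = {1, 8, 27, 64, 125, 216}

{1, 8, 27, 64, 125, 216}


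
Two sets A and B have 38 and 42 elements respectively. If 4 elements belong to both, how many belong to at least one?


|A ∪ B| = |A| + |B| - |A ∩ B|
= 38 + 42 - 4
= 76

|A ∪ B| = 76


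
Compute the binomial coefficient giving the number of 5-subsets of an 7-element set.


C(n,k) = n! / (k!(n-k)!)
C(7,5) = 7! / (5!2!)
= 21

C(7,5) = 21


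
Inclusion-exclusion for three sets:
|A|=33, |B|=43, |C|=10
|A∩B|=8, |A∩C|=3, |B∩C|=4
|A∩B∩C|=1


|A∪B∪C| = |A|+|B|+|C| - |A∩B|-|A∩C|-|B∩C| + |A∩B∩C|
= 33+43+10 - 8-3-4 + 1
= 86 - 15 + 1
= 72

|A ∪ B ∪ C| = 72


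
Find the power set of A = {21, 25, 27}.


|A| = 3, so |P(A)| = 2^3 = 8
Enumerate subsets by cardinality (0 to 3):
∅, {21}, {25}, {27}, {21, 25}, {21, 27}, {25, 27}, {21, 25, 27}

P(A) has 8 subsets: ∅, {21}, {25}, {27}, {21, 25}, {21, 27}, {25, 27}, {21, 25, 27}


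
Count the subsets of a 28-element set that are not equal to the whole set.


Total subsets = 2^n = 2^28 = 268435456
Proper subsets exclude the set itself: 2^n - 1
= 268435456 - 1
= 268435455

Number of proper subsets = 268435455


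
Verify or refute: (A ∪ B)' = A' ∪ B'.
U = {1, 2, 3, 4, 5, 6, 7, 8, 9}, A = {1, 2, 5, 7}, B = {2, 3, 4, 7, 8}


LHS: A ∪ B = {1, 2, 3, 4, 5, 7, 8}
(A ∪ B)' = U \ (A ∪ B) = {6, 9}
A' = {3, 4, 6, 8, 9}, B' = {1, 5, 6, 9}
Claimed RHS: A' ∪ B' = {1, 3, 4, 5, 6, 8, 9}
Identity is INVALID: LHS = {6, 9} but the RHS claimed here equals {1, 3, 4, 5, 6, 8, 9}. The correct form is (A ∪ B)' = A' ∩ B'.

Identity is invalid: (A ∪ B)' = {6, 9} but A' ∪ B' = {1, 3, 4, 5, 6, 8, 9}. The correct De Morgan law is (A ∪ B)' = A' ∩ B'.


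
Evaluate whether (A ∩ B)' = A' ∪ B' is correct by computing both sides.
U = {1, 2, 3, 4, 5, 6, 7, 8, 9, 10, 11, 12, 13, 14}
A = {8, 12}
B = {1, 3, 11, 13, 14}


LHS: A ∩ B = ∅
(A ∩ B)' = U \ (A ∩ B) = {1, 2, 3, 4, 5, 6, 7, 8, 9, 10, 11, 12, 13, 14}
A' = {1, 2, 3, 4, 5, 6, 7, 9, 10, 11, 13, 14}, B' = {2, 4, 5, 6, 7, 8, 9, 10, 12}
Claimed RHS: A' ∪ B' = {1, 2, 3, 4, 5, 6, 7, 8, 9, 10, 11, 12, 13, 14}
Identity is VALID: LHS = RHS = {1, 2, 3, 4, 5, 6, 7, 8, 9, 10, 11, 12, 13, 14} ✓

Identity is valid. (A ∩ B)' = A' ∪ B' = {1, 2, 3, 4, 5, 6, 7, 8, 9, 10, 11, 12, 13, 14}


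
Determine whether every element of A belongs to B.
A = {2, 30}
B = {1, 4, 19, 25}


A ⊆ B means every element of A is in B.
Elements in A not in B: {2, 30}
So A ⊄ B.

No, A ⊄ B


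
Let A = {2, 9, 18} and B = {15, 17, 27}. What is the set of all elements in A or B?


A ∪ B = all elements in A or B (or both)
A = {2, 9, 18}
B = {15, 17, 27}
A ∪ B = {2, 9, 15, 17, 18, 27}

A ∪ B = {2, 9, 15, 17, 18, 27}


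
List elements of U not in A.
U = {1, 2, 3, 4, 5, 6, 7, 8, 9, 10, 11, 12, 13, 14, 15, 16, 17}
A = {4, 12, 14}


Aᶜ = U \ A = elements in U but not in A
U = {1, 2, 3, 4, 5, 6, 7, 8, 9, 10, 11, 12, 13, 14, 15, 16, 17}
A = {4, 12, 14}
Aᶜ = {1, 2, 3, 5, 6, 7, 8, 9, 10, 11, 13, 15, 16, 17}

Aᶜ = {1, 2, 3, 5, 6, 7, 8, 9, 10, 11, 13, 15, 16, 17}


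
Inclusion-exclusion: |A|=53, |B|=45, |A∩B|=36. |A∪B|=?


|A ∪ B| = |A| + |B| - |A ∩ B|
= 53 + 45 - 36
= 62

|A ∪ B| = 62


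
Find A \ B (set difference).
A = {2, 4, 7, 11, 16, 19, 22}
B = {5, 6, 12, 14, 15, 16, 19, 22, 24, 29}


A \ B = elements in A but not in B
A = {2, 4, 7, 11, 16, 19, 22}
B = {5, 6, 12, 14, 15, 16, 19, 22, 24, 29}
Remove from A any elements in B
A \ B = {2, 4, 7, 11}

A \ B = {2, 4, 7, 11}


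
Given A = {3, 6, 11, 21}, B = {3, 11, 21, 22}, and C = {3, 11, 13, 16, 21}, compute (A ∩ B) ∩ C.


A ∩ B = {3, 11, 21}
(A ∩ B) ∩ C = {3, 11, 21}

A ∩ B ∩ C = {3, 11, 21}


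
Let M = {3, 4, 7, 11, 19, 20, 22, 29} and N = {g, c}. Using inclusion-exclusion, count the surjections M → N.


n = |M| = 8, k = |N| = 2. Surjections via inclusion-exclusion:
S(n,k) = Σ(-1)^i × C(k,i) × (k-i)^n, i=0 to k
i=0: (-1)^0×C(2,0)×2^8 = 256
i=1: (-1)^1×C(2,1)×1^8 = -2
i=2: (-1)^2×C(2,2)×0^8 = 0
Total = 254

Number of surjections = 254


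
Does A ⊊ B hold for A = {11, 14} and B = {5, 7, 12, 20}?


A ⊂ B requires: A ⊆ B AND A ≠ B.
A ⊆ B? No
A ⊄ B, so A is not a proper subset.

No, A is not a proper subset of B


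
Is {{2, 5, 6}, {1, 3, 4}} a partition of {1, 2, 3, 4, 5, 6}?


A partition requires: (1) non-empty parts, (2) pairwise disjoint, (3) union = U
Parts: {2, 5, 6}, {1, 3, 4}
Union of parts: {1, 2, 3, 4, 5, 6}
U = {1, 2, 3, 4, 5, 6}
All non-empty? True
Pairwise disjoint? True
Covers U? True

Yes, valid partition


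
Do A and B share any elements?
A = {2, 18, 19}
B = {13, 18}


Disjoint means A ∩ B = ∅.
A ∩ B = {18}
A ∩ B ≠ ∅, so A and B are NOT disjoint.

Yes — A and B share the element(s) of A ∩ B = {18}, so they are not disjoint


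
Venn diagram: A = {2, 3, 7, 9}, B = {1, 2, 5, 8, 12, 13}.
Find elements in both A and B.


A = {2, 3, 7, 9}
B = {1, 2, 5, 8, 12, 13}
Region: in both A and B
Elements: {2}

Elements in both A and B: {2}


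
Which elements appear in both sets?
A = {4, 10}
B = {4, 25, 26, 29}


A ∩ B = elements in both A and B
A = {4, 10}
B = {4, 25, 26, 29}
A ∩ B = {4}

A ∩ B = {4}


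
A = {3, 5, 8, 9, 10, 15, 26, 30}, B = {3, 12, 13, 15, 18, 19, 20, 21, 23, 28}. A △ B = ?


A △ B = (A \ B) ∪ (B \ A) = elements in exactly one of A or B
A \ B = {5, 8, 9, 10, 26, 30}
B \ A = {12, 13, 18, 19, 20, 21, 23, 28}
A △ B = {5, 8, 9, 10, 12, 13, 18, 19, 20, 21, 23, 26, 28, 30}

A △ B = {5, 8, 9, 10, 12, 13, 18, 19, 20, 21, 23, 26, 28, 30}


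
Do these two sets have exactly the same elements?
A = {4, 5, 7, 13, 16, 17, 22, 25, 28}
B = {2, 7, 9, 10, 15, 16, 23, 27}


Two sets are equal iff they have exactly the same elements.
A = {4, 5, 7, 13, 16, 17, 22, 25, 28}
B = {2, 7, 9, 10, 15, 16, 23, 27}
Differences: {2, 4, 5, 9, 10, 13, 15, 17, 22, 23, 25, 27, 28}
A ≠ B

No, A ≠ B


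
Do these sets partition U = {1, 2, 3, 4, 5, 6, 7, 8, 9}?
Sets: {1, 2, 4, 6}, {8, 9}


A partition requires: (1) non-empty parts, (2) pairwise disjoint, (3) union = U
Parts: {1, 2, 4, 6}, {8, 9}
Union of parts: {1, 2, 4, 6, 8, 9}
U = {1, 2, 3, 4, 5, 6, 7, 8, 9}
All non-empty? True
Pairwise disjoint? True
Covers U? False

No, not a valid partition


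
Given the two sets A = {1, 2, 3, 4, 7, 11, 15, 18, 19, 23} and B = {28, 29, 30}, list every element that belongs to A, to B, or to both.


A ∪ B = all elements in A or B (or both)
A = {1, 2, 3, 4, 7, 11, 15, 18, 19, 23}
B = {28, 29, 30}
A ∪ B = {1, 2, 3, 4, 7, 11, 15, 18, 19, 23, 28, 29, 30}

A ∪ B = {1, 2, 3, 4, 7, 11, 15, 18, 19, 23, 28, 29, 30}


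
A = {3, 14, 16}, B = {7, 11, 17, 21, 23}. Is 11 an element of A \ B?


A = {3, 14, 16}, B = {7, 11, 17, 21, 23}
A \ B = elements in A but not in B
A \ B = {3, 14, 16}
Checking if 11 ∈ A \ B
11 is not in A \ B → False

11 ∉ A \ B


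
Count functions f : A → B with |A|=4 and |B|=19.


Each of |A| = 4 inputs maps to any of |B| = 19 outputs.
# functions = |B|^|A| = 19^4
= 130321

Number of functions = 130321


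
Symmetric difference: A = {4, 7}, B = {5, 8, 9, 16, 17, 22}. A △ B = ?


A △ B = (A \ B) ∪ (B \ A) = elements in exactly one of A or B
A \ B = {4, 7}
B \ A = {5, 8, 9, 16, 17, 22}
A △ B = {4, 5, 7, 8, 9, 16, 17, 22}

A △ B = {4, 5, 7, 8, 9, 16, 17, 22}


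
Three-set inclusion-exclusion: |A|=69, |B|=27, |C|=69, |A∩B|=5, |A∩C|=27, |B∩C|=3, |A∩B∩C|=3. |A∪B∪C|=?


|A∪B∪C| = |A|+|B|+|C| - |A∩B|-|A∩C|-|B∩C| + |A∩B∩C|
= 69+27+69 - 5-27-3 + 3
= 165 - 35 + 3
= 133

|A ∪ B ∪ C| = 133


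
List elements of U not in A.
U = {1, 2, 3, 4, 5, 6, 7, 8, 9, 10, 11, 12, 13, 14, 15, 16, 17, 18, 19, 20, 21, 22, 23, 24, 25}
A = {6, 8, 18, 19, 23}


Aᶜ = U \ A = elements in U but not in A
U = {1, 2, 3, 4, 5, 6, 7, 8, 9, 10, 11, 12, 13, 14, 15, 16, 17, 18, 19, 20, 21, 22, 23, 24, 25}
A = {6, 8, 18, 19, 23}
Aᶜ = {1, 2, 3, 4, 5, 7, 9, 10, 11, 12, 13, 14, 15, 16, 17, 20, 21, 22, 24, 25}

Aᶜ = {1, 2, 3, 4, 5, 7, 9, 10, 11, 12, 13, 14, 15, 16, 17, 20, 21, 22, 24, 25}


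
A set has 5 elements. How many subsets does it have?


Number of subsets = 2^n
= 2^5
= 32

|P(A)| = 32


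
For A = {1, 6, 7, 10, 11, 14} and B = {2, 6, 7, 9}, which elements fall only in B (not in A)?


A = {1, 6, 7, 10, 11, 14}
B = {2, 6, 7, 9}
Region: only in B (not in A)
Elements: {2, 9}

Elements only in B (not in A): {2, 9}


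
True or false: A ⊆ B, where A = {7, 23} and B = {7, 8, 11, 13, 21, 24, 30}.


A ⊆ B means every element of A is in B.
Elements in A not in B: {23}
So A ⊄ B.

No, A ⊄ B


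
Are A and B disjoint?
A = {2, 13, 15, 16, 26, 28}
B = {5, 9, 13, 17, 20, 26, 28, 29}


Disjoint means A ∩ B = ∅.
A ∩ B = {13, 26, 28}
A ∩ B ≠ ∅, so A and B are NOT disjoint.

No, A and B are not disjoint (A ∩ B = {13, 26, 28})


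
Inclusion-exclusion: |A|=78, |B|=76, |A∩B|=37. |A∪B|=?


|A ∪ B| = |A| + |B| - |A ∩ B|
= 78 + 76 - 37
= 117

|A ∪ B| = 117


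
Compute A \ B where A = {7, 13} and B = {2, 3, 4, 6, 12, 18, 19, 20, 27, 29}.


A \ B = elements in A but not in B
A = {7, 13}
B = {2, 3, 4, 6, 12, 18, 19, 20, 27, 29}
Remove from A any elements in B
A \ B = {7, 13}

A \ B = {7, 13}


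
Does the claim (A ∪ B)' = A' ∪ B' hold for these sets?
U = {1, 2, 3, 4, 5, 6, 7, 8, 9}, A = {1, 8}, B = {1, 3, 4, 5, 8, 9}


LHS: A ∪ B = {1, 3, 4, 5, 8, 9}
(A ∪ B)' = U \ (A ∪ B) = {2, 6, 7}
A' = {2, 3, 4, 5, 6, 7, 9}, B' = {2, 6, 7}
Claimed RHS: A' ∪ B' = {2, 3, 4, 5, 6, 7, 9}
Identity is INVALID: LHS = {2, 6, 7} but the RHS claimed here equals {2, 3, 4, 5, 6, 7, 9}. The correct form is (A ∪ B)' = A' ∩ B'.

Identity is invalid: (A ∪ B)' = {2, 6, 7} but A' ∪ B' = {2, 3, 4, 5, 6, 7, 9}. The correct De Morgan law is (A ∪ B)' = A' ∩ B'.


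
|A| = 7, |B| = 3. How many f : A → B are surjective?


n = |A| = 7, k = |B| = 3. Surjections via inclusion-exclusion:
S(n,k) = Σ(-1)^i × C(k,i) × (k-i)^n, i=0 to k
i=0: (-1)^0×C(3,0)×3^7 = 2187
i=1: (-1)^1×C(3,1)×2^7 = -384
i=2: (-1)^2×C(3,2)×1^7 = 3
i=3: (-1)^3×C(3,3)×0^7 = 0
Total = 1806

Number of surjections = 1806


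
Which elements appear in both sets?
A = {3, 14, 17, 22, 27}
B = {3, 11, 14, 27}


A ∩ B = elements in both A and B
A = {3, 14, 17, 22, 27}
B = {3, 11, 14, 27}
A ∩ B = {3, 14, 27}

A ∩ B = {3, 14, 27}


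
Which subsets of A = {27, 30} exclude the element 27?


A subset of A that omits 27 is a subset of A \ {27}, so there are 2^(n-1) = 2^1 = 2 of them.
Subsets excluding 27: ∅, {30}

Subsets excluding 27 (2 total): ∅, {30}


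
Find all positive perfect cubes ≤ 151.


Checking each candidate:
Condition: positive perfect cubes ≤ 151
Result = {1, 8, 27, 64, 125}

{1, 8, 27, 64, 125}


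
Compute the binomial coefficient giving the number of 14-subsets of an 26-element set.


C(n,k) = n! / (k!(n-k)!)
C(26,14) = 26! / (14!12!)
= 9657700

C(26,14) = 9657700


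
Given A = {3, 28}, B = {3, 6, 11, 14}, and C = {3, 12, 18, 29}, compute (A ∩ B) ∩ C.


A ∩ B = {3}
(A ∩ B) ∩ C = {3}

A ∩ B ∩ C = {3}


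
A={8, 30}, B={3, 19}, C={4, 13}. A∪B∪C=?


A ∪ B = {3, 8, 19, 30}
(A ∪ B) ∪ C = {3, 4, 8, 13, 19, 30}

A ∪ B ∪ C = {3, 4, 8, 13, 19, 30}


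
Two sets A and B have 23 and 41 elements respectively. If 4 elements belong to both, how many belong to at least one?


|A ∪ B| = |A| + |B| - |A ∩ B|
= 23 + 41 - 4
= 60

|A ∪ B| = 60


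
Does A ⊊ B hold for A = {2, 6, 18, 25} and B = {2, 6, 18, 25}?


A ⊂ B requires: A ⊆ B AND A ≠ B.
A ⊆ B? Yes
A = B? Yes
A = B, so A is not a PROPER subset.

No, A is not a proper subset of B


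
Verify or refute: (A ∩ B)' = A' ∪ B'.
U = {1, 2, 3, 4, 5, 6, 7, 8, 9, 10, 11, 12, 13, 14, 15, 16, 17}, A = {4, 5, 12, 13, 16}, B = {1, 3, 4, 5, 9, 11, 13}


LHS: A ∩ B = {4, 5, 13}
(A ∩ B)' = U \ (A ∩ B) = {1, 2, 3, 6, 7, 8, 9, 10, 11, 12, 14, 15, 16, 17}
A' = {1, 2, 3, 6, 7, 8, 9, 10, 11, 14, 15, 17}, B' = {2, 6, 7, 8, 10, 12, 14, 15, 16, 17}
Claimed RHS: A' ∪ B' = {1, 2, 3, 6, 7, 8, 9, 10, 11, 12, 14, 15, 16, 17}
Identity is VALID: LHS = RHS = {1, 2, 3, 6, 7, 8, 9, 10, 11, 12, 14, 15, 16, 17} ✓

Identity is valid. (A ∩ B)' = A' ∪ B' = {1, 2, 3, 6, 7, 8, 9, 10, 11, 12, 14, 15, 16, 17}


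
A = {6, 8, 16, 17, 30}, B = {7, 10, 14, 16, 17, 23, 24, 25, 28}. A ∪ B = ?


A ∪ B = all elements in A or B (or both)
A = {6, 8, 16, 17, 30}
B = {7, 10, 14, 16, 17, 23, 24, 25, 28}
A ∪ B = {6, 7, 8, 10, 14, 16, 17, 23, 24, 25, 28, 30}

A ∪ B = {6, 7, 8, 10, 14, 16, 17, 23, 24, 25, 28, 30}


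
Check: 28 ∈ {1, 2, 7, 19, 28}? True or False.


A = {1, 2, 7, 19, 28}
Checking if 28 is in A
28 is in A → True

28 ∈ A


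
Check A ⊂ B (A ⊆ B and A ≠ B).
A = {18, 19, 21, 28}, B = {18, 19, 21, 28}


A ⊂ B requires: A ⊆ B AND A ≠ B.
A ⊆ B? Yes
A = B? Yes
A = B, so A is not a PROPER subset.

No, A is not a proper subset of B


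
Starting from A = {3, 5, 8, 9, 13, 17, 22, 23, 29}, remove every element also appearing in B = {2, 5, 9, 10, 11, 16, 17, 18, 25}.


A \ B = elements in A but not in B
A = {3, 5, 8, 9, 13, 17, 22, 23, 29}
B = {2, 5, 9, 10, 11, 16, 17, 18, 25}
Remove from A any elements in B
A \ B = {3, 8, 13, 22, 23, 29}

A \ B = {3, 8, 13, 22, 23, 29}


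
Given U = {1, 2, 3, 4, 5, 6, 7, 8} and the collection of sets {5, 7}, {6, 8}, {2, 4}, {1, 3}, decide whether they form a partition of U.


A partition requires: (1) non-empty parts, (2) pairwise disjoint, (3) union = U
Parts: {5, 7}, {6, 8}, {2, 4}, {1, 3}
Union of parts: {1, 2, 3, 4, 5, 6, 7, 8}
U = {1, 2, 3, 4, 5, 6, 7, 8}
All non-empty? True
Pairwise disjoint? True
Covers U? True

Yes, valid partition


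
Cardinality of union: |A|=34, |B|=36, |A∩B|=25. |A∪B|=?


|A ∪ B| = |A| + |B| - |A ∩ B|
= 34 + 36 - 25
= 45

|A ∪ B| = 45


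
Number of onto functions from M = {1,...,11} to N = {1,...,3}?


n = |M| = 11, k = |N| = 3. Surjections via inclusion-exclusion:
S(n,k) = Σ(-1)^i × C(k,i) × (k-i)^n, i=0 to k
i=0: (-1)^0×C(3,0)×3^11 = 177147
i=1: (-1)^1×C(3,1)×2^11 = -6144
i=2: (-1)^2×C(3,2)×1^11 = 3
i=3: (-1)^3×C(3,3)×0^11 = 0
Total = 171006

Number of surjections = 171006


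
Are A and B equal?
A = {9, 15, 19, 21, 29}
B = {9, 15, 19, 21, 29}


Two sets are equal iff they have exactly the same elements.
A = {9, 15, 19, 21, 29}
B = {9, 15, 19, 21, 29}
Same elements → A = B

Yes, A = B


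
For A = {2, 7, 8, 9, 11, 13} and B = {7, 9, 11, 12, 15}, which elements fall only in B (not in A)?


A = {2, 7, 8, 9, 11, 13}
B = {7, 9, 11, 12, 15}
Region: only in B (not in A)
Elements: {12, 15}

Elements only in B (not in A): {12, 15}


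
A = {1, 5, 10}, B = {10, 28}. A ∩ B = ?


A ∩ B = elements in both A and B
A = {1, 5, 10}
B = {10, 28}
A ∩ B = {10}

A ∩ B = {10}


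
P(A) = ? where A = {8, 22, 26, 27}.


|A| = 4, so |P(A)| = 2^4 = 16
Enumerate subsets by cardinality (0 to 4):
∅, {8}, {22}, {26}, {27}, {8, 22}, {8, 26}, {8, 27}, {22, 26}, {22, 27}, {26, 27}, {8, 22, 26}, {8, 22, 27}, {8, 26, 27}, {22, 26, 27}, {8, 22, 26, 27}

P(A) has 16 subsets: ∅, {8}, {22}, {26}, {27}, {8, 22}, {8, 26}, {8, 27}, {22, 26}, {22, 27}, {26, 27}, {8, 22, 26}, {8, 22, 27}, {8, 26, 27}, {22, 26, 27}, {8, 22, 26, 27}


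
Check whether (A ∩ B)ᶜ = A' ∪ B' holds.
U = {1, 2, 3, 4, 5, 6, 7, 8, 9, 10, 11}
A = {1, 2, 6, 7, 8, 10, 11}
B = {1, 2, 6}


LHS: A ∩ B = {1, 2, 6}
(A ∩ B)' = U \ (A ∩ B) = {3, 4, 5, 7, 8, 9, 10, 11}
A' = {3, 4, 5, 9}, B' = {3, 4, 5, 7, 8, 9, 10, 11}
Claimed RHS: A' ∪ B' = {3, 4, 5, 7, 8, 9, 10, 11}
Identity is VALID: LHS = RHS = {3, 4, 5, 7, 8, 9, 10, 11} ✓

Identity is valid. (A ∩ B)' = A' ∪ B' = {3, 4, 5, 7, 8, 9, 10, 11}


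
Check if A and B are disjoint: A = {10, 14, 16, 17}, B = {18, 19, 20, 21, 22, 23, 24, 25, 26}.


Disjoint means A ∩ B = ∅.
A ∩ B = ∅
A ∩ B = ∅, so A and B are disjoint.

Yes, A and B are disjoint


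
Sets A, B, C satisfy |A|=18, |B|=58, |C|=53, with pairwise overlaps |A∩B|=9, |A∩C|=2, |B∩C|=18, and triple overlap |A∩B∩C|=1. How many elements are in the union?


|A∪B∪C| = |A|+|B|+|C| - |A∩B|-|A∩C|-|B∩C| + |A∩B∩C|
= 18+58+53 - 9-2-18 + 1
= 129 - 29 + 1
= 101

|A ∪ B ∪ C| = 101


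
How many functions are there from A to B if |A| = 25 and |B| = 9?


Each of |A| = 25 inputs maps to any of |B| = 9 outputs.
# functions = |B|^|A| = 9^25
= 717897987691852588770249

Number of functions = 717897987691852588770249


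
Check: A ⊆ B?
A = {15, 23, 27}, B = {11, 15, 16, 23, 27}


A ⊆ B means every element of A is in B.
All elements of A are in B.
So A ⊆ B.

Yes, A ⊆ B


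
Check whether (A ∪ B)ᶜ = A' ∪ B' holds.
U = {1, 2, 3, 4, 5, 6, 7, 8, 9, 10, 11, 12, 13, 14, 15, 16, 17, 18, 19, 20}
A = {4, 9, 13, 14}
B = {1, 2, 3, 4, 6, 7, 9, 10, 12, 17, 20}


LHS: A ∪ B = {1, 2, 3, 4, 6, 7, 9, 10, 12, 13, 14, 17, 20}
(A ∪ B)' = U \ (A ∪ B) = {5, 8, 11, 15, 16, 18, 19}
A' = {1, 2, 3, 5, 6, 7, 8, 10, 11, 12, 15, 16, 17, 18, 19, 20}, B' = {5, 8, 11, 13, 14, 15, 16, 18, 19}
Claimed RHS: A' ∪ B' = {1, 2, 3, 5, 6, 7, 8, 10, 11, 12, 13, 14, 15, 16, 17, 18, 19, 20}
Identity is INVALID: LHS = {5, 8, 11, 15, 16, 18, 19} but the RHS claimed here equals {1, 2, 3, 5, 6, 7, 8, 10, 11, 12, 13, 14, 15, 16, 17, 18, 19, 20}. The correct form is (A ∪ B)' = A' ∩ B'.

Identity is invalid: (A ∪ B)' = {5, 8, 11, 15, 16, 18, 19} but A' ∪ B' = {1, 2, 3, 5, 6, 7, 8, 10, 11, 12, 13, 14, 15, 16, 17, 18, 19, 20}. The correct De Morgan law is (A ∪ B)' = A' ∩ B'.


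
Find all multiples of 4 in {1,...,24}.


Checking each candidate:
Condition: multiples of 4 in {1,...,24}
Result = {4, 8, 12, 16, 20, 24}

{4, 8, 12, 16, 20, 24}


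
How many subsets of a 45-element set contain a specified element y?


Subsets of A containing y correspond to subsets of A \ {y}, which has 44 elements.
Count = 2^(n-1) = 2^44
= 17592186044416

Number of subsets containing y = 17592186044416


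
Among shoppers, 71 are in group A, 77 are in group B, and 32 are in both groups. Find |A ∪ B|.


|A ∪ B| = |A| + |B| - |A ∩ B|
= 71 + 77 - 32
= 116

|A ∪ B| = 116


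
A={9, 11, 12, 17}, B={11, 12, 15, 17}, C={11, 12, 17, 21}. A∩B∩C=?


A ∩ B = {11, 12, 17}
(A ∩ B) ∩ C = {11, 12, 17}

A ∩ B ∩ C = {11, 12, 17}


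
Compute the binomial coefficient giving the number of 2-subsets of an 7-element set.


C(n,k) = n! / (k!(n-k)!)
C(7,2) = 7! / (2!5!)
= 21

C(7,2) = 21


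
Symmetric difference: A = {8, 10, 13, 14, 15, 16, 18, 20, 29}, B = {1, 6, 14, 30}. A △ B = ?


A △ B = (A \ B) ∪ (B \ A) = elements in exactly one of A or B
A \ B = {8, 10, 13, 15, 16, 18, 20, 29}
B \ A = {1, 6, 30}
A △ B = {1, 6, 8, 10, 13, 15, 16, 18, 20, 29, 30}

A △ B = {1, 6, 8, 10, 13, 15, 16, 18, 20, 29, 30}


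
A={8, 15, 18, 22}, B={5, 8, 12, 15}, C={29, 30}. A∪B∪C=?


A ∪ B = {5, 8, 12, 15, 18, 22}
(A ∪ B) ∪ C = {5, 8, 12, 15, 18, 22, 29, 30}

A ∪ B ∪ C = {5, 8, 12, 15, 18, 22, 29, 30}


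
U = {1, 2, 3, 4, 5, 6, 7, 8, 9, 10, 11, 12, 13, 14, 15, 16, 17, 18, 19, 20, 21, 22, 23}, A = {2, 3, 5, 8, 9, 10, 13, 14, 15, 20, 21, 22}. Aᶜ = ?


Aᶜ = U \ A = elements in U but not in A
U = {1, 2, 3, 4, 5, 6, 7, 8, 9, 10, 11, 12, 13, 14, 15, 16, 17, 18, 19, 20, 21, 22, 23}
A = {2, 3, 5, 8, 9, 10, 13, 14, 15, 20, 21, 22}
Aᶜ = {1, 4, 6, 7, 11, 12, 16, 17, 18, 19, 23}

Aᶜ = {1, 4, 6, 7, 11, 12, 16, 17, 18, 19, 23}


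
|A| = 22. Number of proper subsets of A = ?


Total subsets = 2^n = 2^22 = 4194304
Proper subsets exclude the set itself: 2^n - 1
= 4194304 - 1
= 4194303

Number of proper subsets = 4194303


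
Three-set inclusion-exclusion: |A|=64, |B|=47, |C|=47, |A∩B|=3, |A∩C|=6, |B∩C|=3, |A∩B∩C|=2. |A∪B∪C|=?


|A∪B∪C| = |A|+|B|+|C| - |A∩B|-|A∩C|-|B∩C| + |A∩B∩C|
= 64+47+47 - 3-6-3 + 2
= 158 - 12 + 2
= 148

|A ∪ B ∪ C| = 148


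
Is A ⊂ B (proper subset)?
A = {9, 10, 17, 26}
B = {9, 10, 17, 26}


A ⊂ B requires: A ⊆ B AND A ≠ B.
A ⊆ B? Yes
A = B? Yes
A = B, so A is not a PROPER subset.

No, A is not a proper subset of B


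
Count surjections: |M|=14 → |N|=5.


n = |M| = 14, k = |N| = 5. Surjections via inclusion-exclusion:
S(n,k) = Σ(-1)^i × C(k,i) × (k-i)^n, i=0 to k
i=0: (-1)^0×C(5,0)×5^14 = 6103515625
i=1: (-1)^1×C(5,1)×4^14 = -1342177280
i=2: (-1)^2×C(5,2)×3^14 = 47829690
i=3: (-1)^3×C(5,3)×2^14 = -163840
i=4: (-1)^4×C(5,4)×1^14 = 5
i=5: (-1)^5×C(5,5)×0^14 = 0
Total = 4809004200

Number of surjections = 4809004200


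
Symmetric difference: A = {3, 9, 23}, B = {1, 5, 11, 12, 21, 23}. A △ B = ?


A △ B = (A \ B) ∪ (B \ A) = elements in exactly one of A or B
A \ B = {3, 9}
B \ A = {1, 5, 11, 12, 21}
A △ B = {1, 3, 5, 9, 11, 12, 21}

A △ B = {1, 3, 5, 9, 11, 12, 21}


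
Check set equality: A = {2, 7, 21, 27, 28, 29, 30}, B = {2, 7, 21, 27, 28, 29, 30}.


Two sets are equal iff they have exactly the same elements.
A = {2, 7, 21, 27, 28, 29, 30}
B = {2, 7, 21, 27, 28, 29, 30}
Same elements → A = B

Yes, A = B


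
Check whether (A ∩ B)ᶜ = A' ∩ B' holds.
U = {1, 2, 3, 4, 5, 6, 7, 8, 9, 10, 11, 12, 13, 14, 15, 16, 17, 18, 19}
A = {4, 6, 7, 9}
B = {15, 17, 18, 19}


LHS: A ∩ B = ∅
(A ∩ B)' = U \ (A ∩ B) = {1, 2, 3, 4, 5, 6, 7, 8, 9, 10, 11, 12, 13, 14, 15, 16, 17, 18, 19}
A' = {1, 2, 3, 5, 8, 10, 11, 12, 13, 14, 15, 16, 17, 18, 19}, B' = {1, 2, 3, 4, 5, 6, 7, 8, 9, 10, 11, 12, 13, 14, 16}
Claimed RHS: A' ∩ B' = {1, 2, 3, 5, 8, 10, 11, 12, 13, 14, 16}
Identity is INVALID: LHS = {1, 2, 3, 4, 5, 6, 7, 8, 9, 10, 11, 12, 13, 14, 15, 16, 17, 18, 19} but the RHS claimed here equals {1, 2, 3, 5, 8, 10, 11, 12, 13, 14, 16}. The correct form is (A ∩ B)' = A' ∪ B'.

Identity is invalid: (A ∩ B)' = {1, 2, 3, 4, 5, 6, 7, 8, 9, 10, 11, 12, 13, 14, 15, 16, 17, 18, 19} but A' ∩ B' = {1, 2, 3, 5, 8, 10, 11, 12, 13, 14, 16}. The correct De Morgan law is (A ∩ B)' = A' ∪ B'.


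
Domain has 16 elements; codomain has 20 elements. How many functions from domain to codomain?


Each of |A| = 16 inputs maps to any of |B| = 20 outputs.
# functions = |B|^|A| = 20^16
= 655360000000000000000

Number of functions = 655360000000000000000


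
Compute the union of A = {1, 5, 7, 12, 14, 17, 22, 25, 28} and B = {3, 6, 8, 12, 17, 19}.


A ∪ B = all elements in A or B (or both)
A = {1, 5, 7, 12, 14, 17, 22, 25, 28}
B = {3, 6, 8, 12, 17, 19}
A ∪ B = {1, 3, 5, 6, 7, 8, 12, 14, 17, 19, 22, 25, 28}

A ∪ B = {1, 3, 5, 6, 7, 8, 12, 14, 17, 19, 22, 25, 28}


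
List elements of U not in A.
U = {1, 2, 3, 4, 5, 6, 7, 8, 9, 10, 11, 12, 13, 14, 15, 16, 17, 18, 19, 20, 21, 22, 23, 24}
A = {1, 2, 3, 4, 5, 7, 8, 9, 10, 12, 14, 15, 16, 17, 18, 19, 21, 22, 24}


Aᶜ = U \ A = elements in U but not in A
U = {1, 2, 3, 4, 5, 6, 7, 8, 9, 10, 11, 12, 13, 14, 15, 16, 17, 18, 19, 20, 21, 22, 23, 24}
A = {1, 2, 3, 4, 5, 7, 8, 9, 10, 12, 14, 15, 16, 17, 18, 19, 21, 22, 24}
Aᶜ = {6, 11, 13, 20, 23}

Aᶜ = {6, 11, 13, 20, 23}


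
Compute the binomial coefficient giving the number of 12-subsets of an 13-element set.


C(n,k) = n! / (k!(n-k)!)
C(13,12) = 13! / (12!1!)
= 13

C(13,12) = 13


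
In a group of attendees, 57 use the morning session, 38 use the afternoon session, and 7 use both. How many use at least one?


|A ∪ B| = |A| + |B| - |A ∩ B|
= 57 + 38 - 7
= 88

|A ∪ B| = 88


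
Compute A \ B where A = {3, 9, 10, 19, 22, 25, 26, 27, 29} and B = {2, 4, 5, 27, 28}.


A \ B = elements in A but not in B
A = {3, 9, 10, 19, 22, 25, 26, 27, 29}
B = {2, 4, 5, 27, 28}
Remove from A any elements in B
A \ B = {3, 9, 10, 19, 22, 25, 26, 29}

A \ B = {3, 9, 10, 19, 22, 25, 26, 29}


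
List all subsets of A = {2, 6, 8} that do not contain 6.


A subset of A that omits 6 is a subset of A \ {6}, so there are 2^(n-1) = 2^2 = 4 of them.
Subsets excluding 6: ∅, {2}, {8}, {2, 8}

Subsets excluding 6 (4 total): ∅, {2}, {8}, {2, 8}


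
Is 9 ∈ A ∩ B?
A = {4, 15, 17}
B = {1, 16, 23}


A = {4, 15, 17}, B = {1, 16, 23}
A ∩ B = elements in both A and B
A ∩ B = ∅
Checking if 9 ∈ A ∩ B
9 is not in A ∩ B → False

9 ∉ A ∩ B


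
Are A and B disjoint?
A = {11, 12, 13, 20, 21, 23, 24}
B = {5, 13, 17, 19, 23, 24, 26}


Disjoint means A ∩ B = ∅.
A ∩ B = {13, 23, 24}
A ∩ B ≠ ∅, so A and B are NOT disjoint.

No, A and B are not disjoint (A ∩ B = {13, 23, 24})


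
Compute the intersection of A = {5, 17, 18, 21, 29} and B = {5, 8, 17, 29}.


A ∩ B = elements in both A and B
A = {5, 17, 18, 21, 29}
B = {5, 8, 17, 29}
A ∩ B = {5, 17, 29}

A ∩ B = {5, 17, 29}


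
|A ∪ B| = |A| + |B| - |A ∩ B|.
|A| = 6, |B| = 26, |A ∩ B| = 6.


|A ∪ B| = |A| + |B| - |A ∩ B|
= 6 + 26 - 6
= 26

|A ∪ B| = 26


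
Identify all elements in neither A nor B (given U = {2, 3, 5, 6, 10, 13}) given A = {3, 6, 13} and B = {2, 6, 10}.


A = {3, 6, 13}
B = {2, 6, 10}
Region: in neither A nor B (given U = {2, 3, 5, 6, 10, 13})
Elements: {5}

Elements in neither A nor B (given U = {2, 3, 5, 6, 10, 13}): {5}


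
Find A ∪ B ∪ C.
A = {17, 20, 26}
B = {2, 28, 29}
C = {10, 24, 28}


A ∪ B = {2, 17, 20, 26, 28, 29}
(A ∪ B) ∪ C = {2, 10, 17, 20, 24, 26, 28, 29}

A ∪ B ∪ C = {2, 10, 17, 20, 24, 26, 28, 29}


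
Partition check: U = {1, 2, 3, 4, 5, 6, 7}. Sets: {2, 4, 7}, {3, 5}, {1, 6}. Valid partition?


A partition requires: (1) non-empty parts, (2) pairwise disjoint, (3) union = U
Parts: {2, 4, 7}, {3, 5}, {1, 6}
Union of parts: {1, 2, 3, 4, 5, 6, 7}
U = {1, 2, 3, 4, 5, 6, 7}
All non-empty? True
Pairwise disjoint? True
Covers U? True

Yes, valid partition


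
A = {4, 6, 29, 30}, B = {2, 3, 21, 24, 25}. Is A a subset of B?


A ⊆ B means every element of A is in B.
Elements in A not in B: {4, 6, 29, 30}
So A ⊄ B.

No, A ⊄ B


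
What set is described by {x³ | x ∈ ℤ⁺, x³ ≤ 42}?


Checking each candidate:
Condition: positive perfect cubes ≤ 42
Result = {1, 8, 27}

{1, 8, 27}


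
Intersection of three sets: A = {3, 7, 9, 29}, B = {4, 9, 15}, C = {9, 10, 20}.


A ∩ B = {9}
(A ∩ B) ∩ C = {9}

A ∩ B ∩ C = {9}


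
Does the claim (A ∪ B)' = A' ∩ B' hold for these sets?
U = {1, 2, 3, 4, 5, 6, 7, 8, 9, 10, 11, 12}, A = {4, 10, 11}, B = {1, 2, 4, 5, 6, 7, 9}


LHS: A ∪ B = {1, 2, 4, 5, 6, 7, 9, 10, 11}
(A ∪ B)' = U \ (A ∪ B) = {3, 8, 12}
A' = {1, 2, 3, 5, 6, 7, 8, 9, 12}, B' = {3, 8, 10, 11, 12}
Claimed RHS: A' ∩ B' = {3, 8, 12}
Identity is VALID: LHS = RHS = {3, 8, 12} ✓

Identity is valid. (A ∪ B)' = A' ∩ B' = {3, 8, 12}
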